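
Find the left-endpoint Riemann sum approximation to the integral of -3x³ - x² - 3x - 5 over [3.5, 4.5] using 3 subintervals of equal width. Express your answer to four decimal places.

Δx = (4.5 − 3.5)/3 = 1/3.
Left endpoints: 3.5, 23/6, 25/6.
f(3.5) = -156.375, f(23/6) = -14413/72, f(25/6) = -251.875.
Sum = Δx · [f(3.5) + f(23/6) + f(25/6)].
Sum ≈ -202.8102.

-202.8102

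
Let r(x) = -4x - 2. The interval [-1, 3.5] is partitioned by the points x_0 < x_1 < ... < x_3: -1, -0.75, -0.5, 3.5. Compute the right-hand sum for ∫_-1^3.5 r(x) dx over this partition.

Subinterval widths: 0.25, 0.25, 4.
Right endpoints: -0.75, -0.5, 3.5.
r(-0.75) = 1, r(-0.5) = 0, r(3.5) = -16.
Sum = Σ Δx_i · r(x_i).
Sum = -63.75.

-63.75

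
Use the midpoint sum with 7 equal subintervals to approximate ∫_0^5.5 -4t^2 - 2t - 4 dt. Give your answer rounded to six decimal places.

Δt = (5.5 − 0)/7 = 11/14.
Midpoints: 11/28, 33/28, 55/28, 2.75, 99/28, 121/28, 143/28.
f(11/28) = -1059/196, f(33/28) = -2335/196, f(55/28) = -4579/196, f(2.75) = -39.75, f(99/28) = -11971/196, f(121/28) = -17119/196, f(143/28) = -23235/196.
Sum = Δt · [f(11/28) + f(33/28) + f(55/28) + ...].
Sum ≈ -272.951531.

-272.951531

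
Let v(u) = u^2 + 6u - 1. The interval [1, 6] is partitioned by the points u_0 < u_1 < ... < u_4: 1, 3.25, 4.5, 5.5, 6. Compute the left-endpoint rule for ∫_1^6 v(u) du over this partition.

Subinterval widths: 2.25, 1.25, 1, 0.5.
Left endpoints: 1, 3.25, 4.5, 5.5.
v(1) = 6, v(3.25) = 29.0625, v(4.5) = 46.25, v(5.5) = 62.25.
Sum = Σ Δu_i · v(u_i).
Sum = 127.203125.

127.203125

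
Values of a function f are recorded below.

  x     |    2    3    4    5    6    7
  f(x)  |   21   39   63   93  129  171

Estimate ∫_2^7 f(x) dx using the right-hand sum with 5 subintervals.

Δx = 1.
Sum = 1·[39 + 63 + 93 + 129 + 171] = 495.

495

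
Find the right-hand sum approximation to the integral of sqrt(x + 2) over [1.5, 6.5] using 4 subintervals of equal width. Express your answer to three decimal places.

12.796

Δx = (6.5 − 1.5)/4 = 1.25.
Right endpoints: 2.75, 4, 5.25, 6.5.
f(2.75) ≈ 2.179, f(4) ≈ 2.449, f(5.25) ≈ 2.693, f(6.5) ≈ 2.915.
Sum = Δx · [f(2.75) + f(4) + f(5.25) + f(6.5)].
Sum ≈ 12.796.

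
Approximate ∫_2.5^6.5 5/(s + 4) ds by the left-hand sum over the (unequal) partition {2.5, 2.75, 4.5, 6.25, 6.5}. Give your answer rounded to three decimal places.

Subinterval widths: 0.25, 1.75, 1.75, 0.25.
Left endpoints: 2.5, 2.75, 4.5, 6.25.
f(2.5) = 10/13, f(2.75) = 20/27, f(4.5) = 10/17, f(6.25) = 20/41.
Sum = Σ Δs_i · f(s_i).
Sum ≈ 2.640.

2.640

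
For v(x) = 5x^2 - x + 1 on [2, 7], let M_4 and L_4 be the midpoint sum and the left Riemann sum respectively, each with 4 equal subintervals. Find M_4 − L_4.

M_4 = 537.578125.
L_4 = 409.84375.
M_4 − L_4 = 127.734375.

127.734375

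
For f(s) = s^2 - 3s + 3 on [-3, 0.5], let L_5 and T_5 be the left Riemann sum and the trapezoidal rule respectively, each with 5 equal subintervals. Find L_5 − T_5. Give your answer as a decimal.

L_5 = 39.69.
T_5 = 32.9525.
L_5 − T_5 = 6.7375.

6.7375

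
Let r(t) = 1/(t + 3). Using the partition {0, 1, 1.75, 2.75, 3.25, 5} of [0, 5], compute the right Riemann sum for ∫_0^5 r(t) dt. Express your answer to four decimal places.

Subinterval widths: 1, 0.75, 1, 0.5, 1.75.
Right endpoints: 1, 1.75, 2.75, 3.25, 5.
r(1) = 0.25, r(1.75) = 4/19, r(2.75) = 4/23, r(3.25) = 0.16, r(5) = 0.125.
Sum = Σ Δt_i · r(t_i).
Sum ≈ 0.8806.

0.8806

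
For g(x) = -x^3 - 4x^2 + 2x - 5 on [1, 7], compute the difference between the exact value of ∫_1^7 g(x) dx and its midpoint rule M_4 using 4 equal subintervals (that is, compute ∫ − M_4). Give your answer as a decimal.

Exact integral: ∫_1^7 g(x) dx = -1038.
M_4 = -1020.
Error = -1038 − (-1020) = -18.

-18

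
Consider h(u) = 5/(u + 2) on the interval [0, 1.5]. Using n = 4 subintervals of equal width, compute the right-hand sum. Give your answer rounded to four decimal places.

2.6070

Δu = (1.5 − 0)/4 = 0.375.
Right endpoints: 0.375, 0.75, 1.125, 1.5.
h(0.375) = 40/19, h(0.75) = 20/11, h(1.125) = 1.6, h(1.5) = 10/7.
Sum = Δu · [h(0.375) + h(0.75) + h(1.125) + h(1.5)].
Sum ≈ 2.6070.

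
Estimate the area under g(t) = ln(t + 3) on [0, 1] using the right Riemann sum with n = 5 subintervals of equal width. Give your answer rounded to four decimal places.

1.2778

Δt = (1 − 0)/5 = 0.2.
Right endpoints: 0.2, 0.4, 0.6, 0.8, 1.
g(0.2) ≈ 1.1632, g(0.4) ≈ 1.2238, g(0.6) ≈ 1.2809, g(0.8) ≈ 1.3350, g(1) ≈ 1.3863.
Sum = Δt · [g(0.2) + g(0.4) + g(0.6) + g(0.8) + g(1)].
Sum ≈ 1.2778.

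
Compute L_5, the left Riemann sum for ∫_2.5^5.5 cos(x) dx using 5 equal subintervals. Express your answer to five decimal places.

-1.71760

Δx = (5.5 − 2.5)/5 = 0.6.
Left endpoints: 2.5, 3.1, 3.7, 4.3, 4.9.
f(2.5) ≈ -0.80114, f(3.1) ≈ -0.99914, f(3.7) ≈ -0.84810, f(4.3) ≈ -0.40080, f(4.9) ≈ 0.18651.
Sum = Δx · [f(2.5) + f(3.1) + f(3.7) + f(4.3) + f(4.9)].
Sum ≈ -1.71760.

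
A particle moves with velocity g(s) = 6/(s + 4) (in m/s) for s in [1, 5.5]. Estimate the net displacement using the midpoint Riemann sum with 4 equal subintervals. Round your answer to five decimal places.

Δs = (5.5 − 1)/4 = 1.125.
Midpoints: 1.5625, 2.6875, 3.8125, 4.9375.
g(1.5625) = 96/89, g(2.6875) = 96/107, g(3.8125) = 0.768, g(4.9375) = 96/143.
Sum = Δs · [g(1.5625) + g(2.6875) + g(3.8125) + g(4.9375)].
Sum ≈ 3.84207.

3.84207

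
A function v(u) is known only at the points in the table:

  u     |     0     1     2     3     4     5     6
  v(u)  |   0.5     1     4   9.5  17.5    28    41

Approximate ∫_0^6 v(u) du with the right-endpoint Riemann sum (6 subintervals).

Δu = 1.
Sum = 1·[1 + 4 + 9.5 + 17.5 + 28 + 41] = 101.

101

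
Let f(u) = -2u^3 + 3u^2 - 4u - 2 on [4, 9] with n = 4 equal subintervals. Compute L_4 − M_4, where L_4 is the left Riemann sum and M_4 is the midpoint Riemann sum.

L_4 = -1952.5.
M_4 = -2604.0625.
L_4 − M_4 = 651.5625.

651.5625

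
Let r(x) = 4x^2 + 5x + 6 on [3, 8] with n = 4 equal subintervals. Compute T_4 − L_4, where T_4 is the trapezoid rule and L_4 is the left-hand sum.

153.125

T_4 = 819.375.
L_4 = 666.25.
T_4 − L_4 = 153.125.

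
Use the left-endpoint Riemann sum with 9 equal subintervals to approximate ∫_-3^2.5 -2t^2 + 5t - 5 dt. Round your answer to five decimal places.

Δt = (2.5 − (-3))/9 = 11/18.
Left endpoints: -3, -43/18, -16/9, -7/6, -5/9, 1/18, 2/3, 23/18, 17/9.
f(-3) = -38, f(-43/18) = -2297/81, f(-16/9) = -1637/81, f(-7/6) = -122/9, f(-5/9) = -680/81, f(1/18) = -383/81, f(2/3) = -23/9, f(23/18) = -152/81, f(17/9) = -218/81.
Sum = Δt · [f(-3) + f(-43/18) + f(-16/9) + ...].
Sum ≈ -73.55967.

-73.55967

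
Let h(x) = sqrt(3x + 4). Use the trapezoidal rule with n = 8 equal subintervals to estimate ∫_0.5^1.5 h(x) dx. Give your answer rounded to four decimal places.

2.6405

Δx = (1.5 − 0.5)/8 = 0.125.
h(0.5) ≈ 2.3452, h(0.625) ≈ 2.4238, h(0.75) ≈ 2.5000, h(0.875) ≈ 2.5739, h(1) ≈ 2.6458, h(1.125) ≈ 2.7157, h(1.25) ≈ 2.7839, h(1.375) ≈ 2.8504, h(1.5) ≈ 2.9155.
T_8 = (Δx/2)·[h(x_0) + 2h(x_1) + ... + 2h(x_{7}) + h(x_8)].
Sum ≈ 2.6405.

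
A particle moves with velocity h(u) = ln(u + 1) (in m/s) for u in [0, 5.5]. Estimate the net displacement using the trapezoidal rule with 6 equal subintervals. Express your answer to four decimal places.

6.6091

Δu = (5.5 − 0)/6 = 11/12.
h(0) ≈ 0.0000, h(11/12) ≈ 0.6506, h(11/6) ≈ 1.0415, h(2.75) ≈ 1.3218, h(11/3) ≈ 1.5404, h(55/12) ≈ 1.7198, h(5.5) ≈ 1.8718.
T_6 = (Δu/2)·[h(u_0) + 2h(u_1) + ... + 2h(u_{5}) + h(u_6)].
Sum ≈ 6.6091.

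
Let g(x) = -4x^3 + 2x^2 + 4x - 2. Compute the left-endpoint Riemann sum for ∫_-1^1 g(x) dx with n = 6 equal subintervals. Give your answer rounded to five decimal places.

Δx = (1 − (-1))/6 = 1/3.
Left endpoints: -1, -2/3, -1/3, 0, 1/3, 2/3.
g(-1) = 0, g(-2/3) = -70/27, g(-1/3) = -80/27, g(0) = -2, g(1/3) = -16/27, g(2/3) = 10/27.
Sum = Δx · [g(-1) + g(-2/3) + g(-1/3) + ...].
Sum ≈ -2.59259.

-2.59259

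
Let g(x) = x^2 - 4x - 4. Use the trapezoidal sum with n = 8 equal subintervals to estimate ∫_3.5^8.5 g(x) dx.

50.7421875

Δx = (8.5 − 3.5)/8 = 0.625.
g(3.5) = -5.75, g(4.125) = -3.484375, g(4.75) = -0.4375, g(5.375) = 3.390625, g(6) = 8, g(6.625) = 13.390625, g(7.25) = 19.5625, g(7.875) = 26.515625, g(8.5) = 34.25.
T_8 = (Δx/2)·[g(x_0) + 2g(x_1) + ... + 2g(x_{7}) + g(x_8)].
Sum = 50.7421875.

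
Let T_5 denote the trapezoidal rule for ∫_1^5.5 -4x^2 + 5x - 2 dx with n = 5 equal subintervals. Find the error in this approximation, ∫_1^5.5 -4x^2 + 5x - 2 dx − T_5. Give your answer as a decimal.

2.43

Exact integral: ∫_1^5.5 f(x) dx = -156.375.
T_5 = -158.805.
Error = -156.375 − (-158.805) = 2.43.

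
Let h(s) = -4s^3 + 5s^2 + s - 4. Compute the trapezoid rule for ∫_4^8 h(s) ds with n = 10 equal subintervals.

Δs = (8 − 4)/10 = 0.4.
h(4) = -176, h(4.4) = -243.536, h(4.8) = -326.368, h(5.2) = -426.032, h(5.6) = -544.064, h(6) = -682, h(6.4) = -841.376, h(6.8) = -1023.728, h(7.2) = -1230.592, h(7.6) = -1463.504, h(8) = -1724.
T_10 = (Δs/2)·[h(s_0) + 2h(s_1) + ... + 2h(s_{9}) + h(s_10)].
Sum = -3092.48.

-3092.48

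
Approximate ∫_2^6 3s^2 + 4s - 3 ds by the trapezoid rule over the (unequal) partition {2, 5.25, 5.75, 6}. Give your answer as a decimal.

Subinterval widths: 3.25, 0.5, 0.25.
f(2) = 17, f(5.25) = 100.6875, f(5.75) = 119.1875, f(6) = 129.
On each subinterval the trapezoid contributes (Δs_i/2)·[f(s_{i-1}) + f(s_i)].
Sum = 277.234375.

277.234375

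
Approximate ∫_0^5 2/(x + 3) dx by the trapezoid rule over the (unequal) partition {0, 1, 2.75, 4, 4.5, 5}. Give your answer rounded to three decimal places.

Subinterval widths: 1, 1.75, 1.25, 0.5, 0.5.
f(0) = 2/3, f(1) = 0.5, f(2.75) = 8/23, f(4) = 2/7, f(4.5) = 4/15, f(5) = 0.25.
On each subinterval the trapezoid contributes (Δx_i/2)·[f(x_{i-1}) + f(x_i)].
Sum ≈ 1.988.

1.988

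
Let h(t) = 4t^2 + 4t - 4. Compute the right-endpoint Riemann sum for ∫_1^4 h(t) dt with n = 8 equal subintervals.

115.78125

Δt = (4 − 1)/8 = 0.375.
Right endpoints: 1.375, 1.75, 2.125, 2.5, 2.875, 3.25, 3.625, 4.
h(1.375) = 9.0625, h(1.75) = 15.25, h(2.125) = 22.5625, h(2.5) = 31, h(2.875) = 40.5625, h(3.25) = 51.25, h(3.625) = 63.0625, h(4) = 76.
Sum = Δt · [h(1.375) + h(1.75) + h(2.125) + ...].
Sum = 115.78125.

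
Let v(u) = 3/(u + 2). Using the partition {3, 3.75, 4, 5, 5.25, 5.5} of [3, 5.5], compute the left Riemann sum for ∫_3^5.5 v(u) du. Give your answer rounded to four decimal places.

Subinterval widths: 0.75, 0.25, 1, 0.25, 0.25.
Left endpoints: 3, 3.75, 4, 5, 5.25.
v(3) = 0.6, v(3.75) = 12/23, v(4) = 0.5, v(5) = 3/7, v(5.25) = 12/29.
Sum = Σ Δu_i · v(u_i).
Sum ≈ 1.2910.

1.2910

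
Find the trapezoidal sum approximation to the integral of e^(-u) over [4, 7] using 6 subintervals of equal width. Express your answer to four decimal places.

Δu = (7 − 4)/6 = 0.5.
f(4) ≈ 0.0183, f(4.5) ≈ 0.0111, f(5) ≈ 0.0067, f(5.5) ≈ 0.0041, f(6) ≈ 0.0025, f(6.5) ≈ 0.0015, f(7) ≈ 0.0009.
T_6 = (Δu/2)·[f(u_0) + 2f(u_1) + ... + 2f(u_{5}) + f(u_6)].
Sum ≈ 0.0178.

0.0178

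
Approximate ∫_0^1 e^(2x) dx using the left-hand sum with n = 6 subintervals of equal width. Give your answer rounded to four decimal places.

2.6916

Δx = (1 − 0)/6 = 1/6.
Left endpoints: 0, 1/6, 1/3, 0.5, 2/3, 5/6.
f(0) ≈ 1.0000, f(1/6) ≈ 1.3956, f(1/3) ≈ 1.9477, f(0.5) ≈ 2.7183, f(2/3) ≈ 3.7937, f(5/6) ≈ 5.2945.
Sum = Δx · [f(0) + f(1/6) + f(1/3) + ...].
Sum ≈ 2.6916.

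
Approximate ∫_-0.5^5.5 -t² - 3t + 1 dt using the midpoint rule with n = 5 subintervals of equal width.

-93.78

Δt = (5.5 − (-0.5))/5 = 1.2.
Midpoints: 0.1, 1.3, 2.5, 3.7, 4.9.
f(0.1) = 0.69, f(1.3) = -4.59, f(2.5) = -12.75, f(3.7) = -23.79, f(4.9) = -37.71.
Sum = Δt · [f(0.1) + f(1.3) + f(2.5) + f(3.7) + f(4.9)].
Sum = -93.78.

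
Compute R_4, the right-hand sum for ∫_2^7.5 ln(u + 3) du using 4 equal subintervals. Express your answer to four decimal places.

11.6359

Δu = (7.5 − 2)/4 = 1.375.
Right endpoints: 3.375, 4.75, 6.125, 7.5.
f(3.375) ≈ 1.8524, f(4.75) ≈ 2.0477, f(6.125) ≈ 2.2110, f(7.5) ≈ 2.3514.
Sum = Δu · [f(3.375) + f(4.75) + f(6.125) + f(7.5)].
Sum ≈ 11.6359.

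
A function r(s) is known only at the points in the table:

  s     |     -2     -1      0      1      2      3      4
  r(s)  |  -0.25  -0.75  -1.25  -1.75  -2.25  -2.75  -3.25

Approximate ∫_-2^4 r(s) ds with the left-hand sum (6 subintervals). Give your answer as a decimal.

-9

Δs = 1.
Sum = 1·[(-0.25) + (-0.75) + (-1.25) + (-1.75) + (-2.25) + (-2.75)] = -9.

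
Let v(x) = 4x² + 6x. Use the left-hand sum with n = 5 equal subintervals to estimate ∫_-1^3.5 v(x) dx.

62.28

Δx = (3.5 − (-1))/5 = 0.9.
Left endpoints: -1, -0.1, 0.8, 1.7, 2.6.
v(-1) = -2, v(-0.1) = -0.56, v(0.8) = 7.36, v(1.7) = 21.76, v(2.6) = 42.64.
Sum = Δx · [v(-1) + v(-0.1) + v(0.8) + v(1.7) + v(2.6)].
Sum = 62.28.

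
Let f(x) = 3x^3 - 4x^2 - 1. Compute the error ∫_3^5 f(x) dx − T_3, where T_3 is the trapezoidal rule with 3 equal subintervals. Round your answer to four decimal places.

Exact integral: ∫_3^5 f(x) dx ≈ 275.333333.
T_3 ≈ 280.074074.
Error ≈ 275.333333 − 280.074074 ≈ -4.7407.

-4.7407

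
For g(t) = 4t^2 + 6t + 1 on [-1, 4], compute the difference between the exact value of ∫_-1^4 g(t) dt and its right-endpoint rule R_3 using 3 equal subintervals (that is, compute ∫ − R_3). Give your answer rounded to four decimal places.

-84.2593

Exact integral: ∫_-1^4 g(t) dt ≈ 136.666667.
R_3 ≈ 220.925926.
Error ≈ 136.666667 − 220.925926 ≈ -84.2593.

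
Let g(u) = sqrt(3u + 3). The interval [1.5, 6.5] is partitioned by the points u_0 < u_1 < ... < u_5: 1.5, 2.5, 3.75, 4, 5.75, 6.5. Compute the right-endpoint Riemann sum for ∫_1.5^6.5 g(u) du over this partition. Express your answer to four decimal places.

Subinterval widths: 1, 1.25, 0.25, 1.75, 0.75.
Right endpoints: 2.5, 3.75, 4, 5.75, 6.5.
g(2.5) ≈ 3.2404, g(3.75) ≈ 3.7749, g(4) ≈ 3.8730, g(5.75) ≈ 4.5000, g(6.5) ≈ 4.7434.
Sum = Σ Δu_i · g(u_i).
Sum ≈ 20.3598.

20.3598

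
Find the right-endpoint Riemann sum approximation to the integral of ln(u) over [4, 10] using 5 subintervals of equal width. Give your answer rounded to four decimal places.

12.0125

Δu = (10 − 4)/5 = 1.2.
Right endpoints: 5.2, 6.4, 7.6, 8.8, 10.
f(5.2) ≈ 1.6487, f(6.4) ≈ 1.8563, f(7.6) ≈ 2.0281, f(8.8) ≈ 2.1748, f(10) ≈ 2.3026.
Sum = Δu · [f(5.2) + f(6.4) + f(7.6) + f(8.8) + f(10)].
Sum ≈ 12.0125.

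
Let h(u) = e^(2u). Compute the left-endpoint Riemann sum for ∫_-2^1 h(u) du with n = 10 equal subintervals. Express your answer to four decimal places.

2.6897

Δu = (1 − (-2))/10 = 0.3.
Left endpoints: -2, -1.7, -1.4, -1.1, -0.8, -0.5, -0.2, 0.1, 0.4, 0.7.
h(-2) ≈ 0.0183, h(-1.7) ≈ 0.0334, h(-1.4) ≈ 0.0608, h(-1.1) ≈ 0.1108, h(-0.8) ≈ 0.2019, h(-0.5) ≈ 0.3679, h(-0.2) ≈ 0.6703, h(0.1) ≈ 1.2214, h(0.4) ≈ 2.2255, h(0.7) ≈ 4.0552.
Sum = Δu · [h(-2) + h(-1.7) + h(-1.4) + ...].
Sum ≈ 2.6897.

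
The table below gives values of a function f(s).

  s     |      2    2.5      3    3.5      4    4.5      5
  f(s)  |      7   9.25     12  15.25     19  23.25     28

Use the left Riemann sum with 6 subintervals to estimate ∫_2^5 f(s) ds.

Δs = 0.5.
Sum = 0.5·[7 + 9.25 + 12 + 15.25 + 19 + 23.25] = 42.875.

42.875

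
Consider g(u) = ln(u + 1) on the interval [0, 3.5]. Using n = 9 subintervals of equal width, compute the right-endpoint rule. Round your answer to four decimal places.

3.5511

Δu = (3.5 − 0)/9 = 7/18.
Right endpoints: 7/18, 7/9, 7/6, 14/9, 35/18, 7/3, 49/18, 28/9, 3.5.
g(7/18) ≈ 0.3285, g(7/9) ≈ 0.5754, g(7/6) ≈ 0.7732, g(14/9) ≈ 0.9383, g(35/18) ≈ 1.0799, g(7/3) ≈ 1.2040, g(49/18) ≈ 1.3143, g(28/9) ≈ 1.4137, g(3.5) ≈ 1.5041.
Sum = Δu · [g(7/18) + g(7/9) + g(7/6) + ...].
Sum ≈ 3.5511.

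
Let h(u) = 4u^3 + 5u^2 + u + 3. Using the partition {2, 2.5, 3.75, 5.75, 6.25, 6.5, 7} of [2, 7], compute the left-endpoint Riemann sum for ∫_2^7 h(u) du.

2150.71875

Subinterval widths: 0.5, 1.25, 2, 0.5, 0.25, 0.5.
Left endpoints: 2, 2.5, 3.75, 5.75, 6.25, 6.5.
h(2) = 57, h(2.5) = 99.25, h(3.75) = 288, h(5.75) = 934.5, h(6.25) = 1181.125, h(6.5) = 1319.25.
Sum = Σ Δu_i · h(u_i).
Sum = 2150.71875.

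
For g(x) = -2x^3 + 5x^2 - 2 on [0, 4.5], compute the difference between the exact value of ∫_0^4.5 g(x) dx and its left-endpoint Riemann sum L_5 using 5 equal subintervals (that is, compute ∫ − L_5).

Exact integral: ∫_0^4.5 g(x) dx = -62.15625.
L_5 = -30.87.
Error = -62.15625 − (-30.87) = -31.28625.

-31.28625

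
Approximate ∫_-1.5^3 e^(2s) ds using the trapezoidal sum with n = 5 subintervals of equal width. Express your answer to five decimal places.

Δs = (3 − (-1.5))/5 = 0.9.
f(-1.5) ≈ 0.04979, f(-0.6) ≈ 0.30119, f(0.3) ≈ 1.82212, f(1.2) ≈ 11.02318, f(2.1) ≈ 66.68633, f(3) ≈ 403.42879.
T_5 = (Δs/2)·[f(s_0) + 2f(s_1) + ... + 2f(s_{4}) + f(s_5)].
Sum ≈ 253.41490.

253.41490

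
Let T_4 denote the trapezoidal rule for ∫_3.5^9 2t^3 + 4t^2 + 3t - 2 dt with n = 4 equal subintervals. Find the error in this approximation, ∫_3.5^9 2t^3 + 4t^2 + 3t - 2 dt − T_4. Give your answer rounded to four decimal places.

-71.9225

Exact integral: ∫_3.5^9 f(t) dt ≈ 4212.427083.
T_4 ≈ 4284.349609.
Error ≈ 4212.427083 − 4284.349609 ≈ -71.9225.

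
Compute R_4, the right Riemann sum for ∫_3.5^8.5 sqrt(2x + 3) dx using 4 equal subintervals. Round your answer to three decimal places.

Δx = (8.5 − 3.5)/4 = 1.25.
Right endpoints: 4.75, 6, 7.25, 8.5.
f(4.75) ≈ 3.536, f(6) ≈ 3.873, f(7.25) ≈ 4.183, f(8.5) ≈ 4.472.
Sum = Δx · [f(4.75) + f(6) + f(7.25) + f(8.5)].
Sum ≈ 20.080.

20.080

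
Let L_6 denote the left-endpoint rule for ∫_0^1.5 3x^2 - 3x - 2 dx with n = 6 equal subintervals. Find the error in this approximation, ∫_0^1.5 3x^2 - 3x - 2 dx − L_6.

0.234375

Exact integral: ∫_0^1.5 f(x) dx = -3.
L_6 = -3.234375.
Error = -3 − (-3.234375) = 0.234375.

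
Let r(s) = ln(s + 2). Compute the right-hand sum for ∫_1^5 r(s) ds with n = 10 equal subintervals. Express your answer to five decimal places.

6.49246

Δs = (5 − 1)/10 = 0.4.
Right endpoints: 1.4, 1.8, 2.2, 2.6, 3, 3.4, 3.8, 4.2, 4.6, 5.
r(1.4) ≈ 1.22378, r(1.8) ≈ 1.33500, r(2.2) ≈ 1.43508, r(2.6) ≈ 1.52606, r(3) ≈ 1.60944, r(3.4) ≈ 1.68640, r(3.8) ≈ 1.75786, r(4.2) ≈ 1.82455, r(4.6) ≈ 1.88707, r(5) ≈ 1.94591.
Sum = Δs · [r(1.4) + r(1.8) + r(2.2) + ...].
Sum ≈ 6.49246.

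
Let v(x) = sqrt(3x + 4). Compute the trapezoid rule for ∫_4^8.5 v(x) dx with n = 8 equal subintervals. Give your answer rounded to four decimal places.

Δx = (8.5 − 4)/8 = 0.5625.
v(4) ≈ 4.0000, v(4.5625) ≈ 4.2057, v(5.125) ≈ 4.4017, v(5.6875) ≈ 4.5894, v(6.25) ≈ 4.7697, v(6.8125) ≈ 4.9434, v(7.375) ≈ 5.1113, v(7.9375) ≈ 5.2738, v(8.5) ≈ 5.4314.
T_8 = (Δx/2)·[v(x_0) + 2v(x_1) + ... + 2v(x_{7}) + v(x_8)].
Sum ≈ 21.3810.

21.3810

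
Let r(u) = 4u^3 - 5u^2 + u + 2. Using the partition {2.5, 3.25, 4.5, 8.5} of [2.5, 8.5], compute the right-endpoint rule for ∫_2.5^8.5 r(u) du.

8827.5

Subinterval widths: 0.75, 1.25, 4.
Right endpoints: 3.25, 4.5, 8.5.
r(3.25) = 89.75, r(4.5) = 269.75, r(8.5) = 2105.75.
Sum = Σ Δu_i · r(u_i).
Sum = 8827.5.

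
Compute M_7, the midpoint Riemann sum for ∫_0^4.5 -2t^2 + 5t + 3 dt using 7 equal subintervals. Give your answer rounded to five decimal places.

Δt = (4.5 − 0)/7 = 9/14.
Midpoints: 9/28, 27/28, 45/28, 2.25, 81/28, 99/28, 117/28.
f(9/28) = 1725/392, f(27/28) = 2337/392, f(45/28) = 2301/392, f(2.25) = 4.125, f(81/28) = 285/392, f(99/28) = -1695/392, f(117/28) = -4323/392.
Sum = Δt · [f(9/28) + f(27/28) + f(45/28) + ...].
Sum ≈ 3.68495.

3.68495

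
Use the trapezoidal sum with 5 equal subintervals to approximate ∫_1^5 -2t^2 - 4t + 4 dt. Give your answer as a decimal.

Δt = (5 − 1)/5 = 0.8.
f(1) = -2, f(1.8) = -9.68, f(2.6) = -19.92, f(3.4) = -32.72, f(4.2) = -48.08, f(5) = -66.
T_5 = (Δt/2)·[f(t_0) + 2f(t_1) + ... + 2f(t_{4}) + f(t_5)].
Sum = -115.52.

-115.52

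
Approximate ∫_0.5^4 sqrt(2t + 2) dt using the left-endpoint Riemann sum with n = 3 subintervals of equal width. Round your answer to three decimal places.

7.945

Δt = (4 − 0.5)/3 = 7/6.
Left endpoints: 0.5, 5/3, 17/6.
f(0.5) ≈ 1.732, f(5/3) ≈ 2.309, f(17/6) ≈ 2.769.
Sum = Δt · [f(0.5) + f(5/3) + f(17/6)].
Sum ≈ 7.945.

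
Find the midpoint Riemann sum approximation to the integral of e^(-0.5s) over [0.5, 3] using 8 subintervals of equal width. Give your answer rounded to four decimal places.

Δs = (3 − 0.5)/8 = 0.3125.
Midpoints: 0.65625, 0.96875, 1.28125, 1.59375, 1.90625, 2.21875, 2.53125, 2.84375.
f(0.65625) ≈ 0.7203, f(0.96875) ≈ 0.6161, f(1.28125) ≈ 0.5270, f(1.59375) ≈ 0.4507, f(1.90625) ≈ 0.3855, f(2.21875) ≈ 0.3298, f(2.53125) ≈ 0.2821, f(2.84375) ≈ 0.2413.
Sum = Δs · [f(0.65625) + f(0.96875) + f(1.28125) + ...].
Sum ≈ 1.1102.

1.1102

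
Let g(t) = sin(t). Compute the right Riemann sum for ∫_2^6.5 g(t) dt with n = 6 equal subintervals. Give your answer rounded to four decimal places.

-1.5871

Δt = (6.5 − 2)/6 = 0.75.
Right endpoints: 2.75, 3.5, 4.25, 5, 5.75, 6.5.
g(2.75) ≈ 0.3817, g(3.5) ≈ -0.3508, g(4.25) ≈ -0.8950, g(5) ≈ -0.9589, g(5.75) ≈ -0.5083, g(6.5) ≈ 0.2151.
Sum = Δt · [g(2.75) + g(3.5) + g(4.25) + ...].
Sum ≈ -1.5871.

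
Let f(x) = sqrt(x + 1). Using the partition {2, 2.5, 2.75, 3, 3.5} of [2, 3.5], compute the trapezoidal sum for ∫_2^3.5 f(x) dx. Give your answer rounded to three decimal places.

Subinterval widths: 0.5, 0.25, 0.25, 0.5.
f(2) ≈ 1.732, f(2.5) ≈ 1.871, f(2.75) ≈ 1.936, f(3) ≈ 2.000, f(3.5) ≈ 2.121.
On each subinterval the trapezoid contributes (Δx_i/2)·[f(x_{i-1}) + f(x_i)].
Sum ≈ 2.899.

2.899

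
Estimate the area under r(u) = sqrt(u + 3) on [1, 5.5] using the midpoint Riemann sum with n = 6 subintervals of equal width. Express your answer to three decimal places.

11.190

Δu = (5.5 − 1)/6 = 0.75.
Midpoints: 1.375, 2.125, 2.875, 3.625, 4.375, 5.125.
r(1.375) ≈ 2.092, r(2.125) ≈ 2.264, r(2.875) ≈ 2.424, r(3.625) ≈ 2.574, r(4.375) ≈ 2.716, r(5.125) ≈ 2.850.
Sum = Δu · [r(1.375) + r(2.125) + r(2.875) + ...].
Sum ≈ 11.190.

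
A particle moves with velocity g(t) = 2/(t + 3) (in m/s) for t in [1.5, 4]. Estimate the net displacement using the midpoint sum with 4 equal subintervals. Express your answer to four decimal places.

Δt = (4 − 1.5)/4 = 0.625.
Midpoints: 1.8125, 2.4375, 3.0625, 3.6875.
g(1.8125) = 32/77, g(2.4375) = 32/87, g(3.0625) = 32/97, g(3.6875) = 32/107.
Sum = Δt · [g(1.8125) + g(2.4375) + g(3.0625) + g(3.6875)].
Sum ≈ 0.8827.

0.8827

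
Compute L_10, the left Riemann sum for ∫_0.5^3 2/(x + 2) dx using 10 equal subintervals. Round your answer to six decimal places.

1.437543

Δx = (3 − 0.5)/10 = 0.25.
Left endpoints: 0.5, 0.75, 1, 1.25, 1.5, 1.75, 2, 2.25, 2.5, 2.75.
f(0.5) = 0.8, f(0.75) = 8/11, f(1) = 2/3, f(1.25) = 8/13, f(1.5) = 4/7, f(1.75) = 8/15, f(2) = 0.5, f(2.25) = 8/17, f(2.5) = 4/9, f(2.75) = 8/19.
Sum = Δx · [f(0.5) + f(0.75) + f(1) + ...].
Sum ≈ 1.437543.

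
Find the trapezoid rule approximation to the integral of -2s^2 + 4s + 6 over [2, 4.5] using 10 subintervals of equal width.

Δs = (4.5 − 2)/10 = 0.25.
f(2) = 6, f(2.25) = 4.875, f(2.5) = 3.5, f(2.75) = 1.875, f(3) = 0, f(3.25) = -2.125, f(3.5) = -4.5, f(3.75) = -7.125, f(4) = -10, f(4.25) = -13.125, f(4.5) = -16.5.
T_10 = (Δs/2)·[f(s_0) + 2f(s_1) + ... + 2f(s_{9}) + f(s_10)].
Sum = -7.96875.

-7.96875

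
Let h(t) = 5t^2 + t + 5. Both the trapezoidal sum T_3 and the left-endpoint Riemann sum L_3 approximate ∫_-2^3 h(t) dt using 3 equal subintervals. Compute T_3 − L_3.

T_3 ≈ 97.407407.
L_3 ≈ 72.407407.
T_3 − L_3 = 25.

25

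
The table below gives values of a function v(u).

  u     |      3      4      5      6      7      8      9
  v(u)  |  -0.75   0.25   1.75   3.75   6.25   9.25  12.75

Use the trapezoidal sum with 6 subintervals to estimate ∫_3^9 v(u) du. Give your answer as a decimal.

27.25

Δu = 1.
T_6 = (1/2)·[(-0.75) + 2·0.25 + 2·1.75 + 2·3.75 + 2·6.25 + 2·9.25 + 12.75] = 27.25.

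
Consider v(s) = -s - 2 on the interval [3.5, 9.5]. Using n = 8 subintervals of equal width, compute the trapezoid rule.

-51

Δs = (9.5 − 3.5)/8 = 0.75.
v(3.5) = -5.5, v(4.25) = -6.25, v(5) = -7, v(5.75) = -7.75, v(6.5) = -8.5, v(7.25) = -9.25, v(8) = -10, v(8.75) = -10.75, v(9.5) = -11.5.
T_8 = (Δs/2)·[v(s_0) + 2v(s_1) + ... + 2v(s_{7}) + v(s_8)].
Sum = -51.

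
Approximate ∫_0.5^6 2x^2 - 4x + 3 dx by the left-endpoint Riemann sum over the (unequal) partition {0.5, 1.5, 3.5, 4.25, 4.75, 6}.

62.09375

Subinterval widths: 1, 2, 0.75, 0.5, 1.25.
Left endpoints: 0.5, 1.5, 3.5, 4.25, 4.75.
f(0.5) = 1.5, f(1.5) = 1.5, f(3.5) = 13.5, f(4.25) = 22.125, f(4.75) = 29.125.
Sum = Σ Δx_i · f(x_i).
Sum = 62.09375.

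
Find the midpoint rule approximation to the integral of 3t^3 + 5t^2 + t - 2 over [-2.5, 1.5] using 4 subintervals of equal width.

-4

Δt = (1.5 − (-2.5))/4 = 1.
Midpoints: -2, -1, 0, 1.
f(-2) = -8, f(-1) = -1, f(0) = -2, f(1) = 7.
Sum = Δt · [f(-2) + f(-1) + f(0) + f(1)].
Sum = -4.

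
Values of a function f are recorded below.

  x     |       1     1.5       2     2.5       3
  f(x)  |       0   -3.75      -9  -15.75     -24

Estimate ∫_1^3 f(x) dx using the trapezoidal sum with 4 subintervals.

-20.25

Δx = 0.5.
T_4 = (0.5/2)·[0 + 2·(-3.75) + 2·(-9) + 2·(-15.75) + (-24)] = -20.25.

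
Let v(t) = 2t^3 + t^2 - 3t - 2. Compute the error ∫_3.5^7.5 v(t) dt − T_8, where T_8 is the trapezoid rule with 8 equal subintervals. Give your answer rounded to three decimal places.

-5.667

Exact integral: ∫_3.5^7.5 v(t) dt ≈ 1559.33333.
T_8 = 1565.
Error ≈ 1559.33333 − 1565 ≈ -5.667.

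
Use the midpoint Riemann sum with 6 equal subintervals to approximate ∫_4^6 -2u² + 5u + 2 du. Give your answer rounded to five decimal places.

Δu = (6 − 4)/6 = 1/3.
Midpoints: 25/6, 4.5, 29/6, 31/6, 5.5, 35/6.
f(25/6) = -107/9, f(4.5) = -16, f(29/6) = -185/9, f(31/6) = -230/9, f(5.5) = -31, f(35/6) = -332/9.
Sum = Δu · [f(25/6) + f(4.5) + f(29/6) + ...].
Sum ≈ -47.29630.

-47.29630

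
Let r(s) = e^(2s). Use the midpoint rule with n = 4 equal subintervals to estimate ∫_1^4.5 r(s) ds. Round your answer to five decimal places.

Δs = (4.5 − 1)/4 = 0.875.
Midpoints: 1.4375, 2.3125, 3.1875, 4.0625.
r(1.4375) ≈ 17.72542, r(2.3125) ≈ 102.00277, r(3.1875) ≈ 586.98543, r(4.0625) ≈ 3377.86793.
Sum = Δs · [r(1.4375) + r(2.3125) + r(3.1875) + r(4.0625)].
Sum ≈ 3574.00886.

3574.00886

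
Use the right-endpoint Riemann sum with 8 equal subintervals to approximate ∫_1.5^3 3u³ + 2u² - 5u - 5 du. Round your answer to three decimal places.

Δu = (3 − 1.5)/8 = 0.1875.
Right endpoints: 1.6875, 1.875, 2.0625, 2.25, 2.4375, 2.625, 2.8125, 3.
f(1.6875) = 27337/4096, f(1.875) = 6365/512, f(2.0625) = 79939/4096, f(2.25) = 28.046875, f(2.4375) = 156229/4096, f(2.625) = 25559/512, f(2.8125) = 260095/4096, f(3) = 79.
Sum = Δu · [f(1.6875) + f(1.875) + f(2.0625) + ...].
Sum ≈ 55.731.

55.731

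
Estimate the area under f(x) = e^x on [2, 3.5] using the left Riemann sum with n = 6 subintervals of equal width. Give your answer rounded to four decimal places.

22.6444

Δx = (3.5 − 2)/6 = 0.25.
Left endpoints: 2, 2.25, 2.5, 2.75, 3, 3.25.
f(2) ≈ 7.3891, f(2.25) ≈ 9.4877, f(2.5) ≈ 12.1825, f(2.75) ≈ 15.6426, f(3) ≈ 20.0855, f(3.25) ≈ 25.7903.
Sum = Δx · [f(2) + f(2.25) + f(2.5) + ...].
Sum ≈ 22.6444.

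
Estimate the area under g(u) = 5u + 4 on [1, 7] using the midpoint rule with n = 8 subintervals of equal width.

144

Δu = (7 − 1)/8 = 0.75.
Midpoints: 1.375, 2.125, 2.875, 3.625, 4.375, 5.125, 5.875, 6.625.
g(1.375) = 10.875, g(2.125) = 14.625, g(2.875) = 18.375, g(3.625) = 22.125, g(4.375) = 25.875, g(5.125) = 29.625, g(5.875) = 33.375, g(6.625) = 37.125.
Sum = Δu · [g(1.375) + g(2.125) + g(2.875) + ...].
Sum = 144.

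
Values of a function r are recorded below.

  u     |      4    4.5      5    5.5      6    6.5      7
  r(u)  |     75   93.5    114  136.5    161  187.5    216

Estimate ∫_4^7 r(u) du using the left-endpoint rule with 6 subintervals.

Δu = 0.5.
Sum = 0.5·[75 + 93.5 + 114 + 136.5 + 161 + 187.5] = 383.75.

383.75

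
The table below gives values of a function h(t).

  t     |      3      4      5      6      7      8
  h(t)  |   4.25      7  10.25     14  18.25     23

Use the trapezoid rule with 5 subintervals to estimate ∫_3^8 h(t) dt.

Δt = 1.
T_5 = (1/2)·[4.25 + 2·7 + 2·10.25 + 2·14 + 2·18.25 + 23] = 63.125.

63.125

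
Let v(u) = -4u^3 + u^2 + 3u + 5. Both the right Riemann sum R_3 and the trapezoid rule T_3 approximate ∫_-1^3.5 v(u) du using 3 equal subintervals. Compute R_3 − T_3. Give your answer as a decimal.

-113.0625

R_3 = -231.75.
T_3 = -118.6875.
R_3 − T_3 = -113.0625.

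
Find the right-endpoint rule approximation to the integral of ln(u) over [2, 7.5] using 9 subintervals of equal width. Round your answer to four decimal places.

Δu = (7.5 − 2)/9 = 11/18.
Right endpoints: 47/18, 29/9, 23/6, 40/9, 91/18, 17/3, 113/18, 62/9, 7.5.
f(47/18) ≈ 0.9598, f(29/9) ≈ 1.1701, f(23/6) ≈ 1.3437, f(40/9) ≈ 1.4917, f(91/18) ≈ 1.6205, f(17/3) ≈ 1.7346, f(113/18) ≈ 1.8370, f(62/9) ≈ 1.9299, f(7.5) ≈ 2.0149.
Sum = Δu · [f(47/18) + f(29/9) + f(23/6) + ...].
Sum ≈ 8.6180.

8.6180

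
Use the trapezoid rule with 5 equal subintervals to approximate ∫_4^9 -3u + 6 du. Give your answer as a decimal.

-67.5

Δu = (9 − 4)/5 = 1.
f(4) = -6, f(5) = -9, f(6) = -12, f(7) = -15, f(8) = -18, f(9) = -21.
T_5 = (Δu/2)·[f(u_0) + 2f(u_1) + ... + 2f(u_{4}) + f(u_5)].
Sum = -67.5.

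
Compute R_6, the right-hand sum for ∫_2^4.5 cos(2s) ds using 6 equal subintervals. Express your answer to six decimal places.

0.496596

Δs = (4.5 − 2)/6 = 5/12.
Right endpoints: 29/12, 17/6, 3.25, 11/3, 49/12, 4.5.
f(29/12) ≈ 0.120650, f(17/6) ≈ 0.815896, f(3.25) ≈ 0.976588, f(11/3) ≈ 0.497443, f(49/12) ≈ -0.307615, f(4.5) ≈ -0.911130.
Sum = Δs · [f(29/12) + f(17/6) + f(3.25) + ...].
Sum ≈ 0.496596.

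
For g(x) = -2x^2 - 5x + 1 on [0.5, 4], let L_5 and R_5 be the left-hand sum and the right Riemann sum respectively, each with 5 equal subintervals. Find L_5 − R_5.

34.3

L_5 = -61.88.
R_5 = -96.18.
L_5 − R_5 = 34.3.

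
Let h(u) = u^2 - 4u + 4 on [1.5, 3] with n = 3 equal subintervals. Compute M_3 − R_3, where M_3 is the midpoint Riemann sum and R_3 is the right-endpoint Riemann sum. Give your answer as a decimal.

-0.28125

M_3 = 0.34375.
R_3 = 0.625.
M_3 − R_3 = -0.28125.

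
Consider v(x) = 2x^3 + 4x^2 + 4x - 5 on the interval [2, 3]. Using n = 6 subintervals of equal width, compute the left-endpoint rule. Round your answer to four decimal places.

57.7546

Δx = (3 − 2)/6 = 1/6.
Left endpoints: 2, 13/6, 7/3, 2.5, 8/3, 17/6.
v(2) = 35, v(13/6) = 4621/108, v(7/3) = 1391/27, v(2.5) = 61.25, v(8/3) = 1945/27, v(17/6) = 9065/108.
Sum = Δx · [v(2) + v(13/6) + v(7/3) + ...].
Sum ≈ 57.7546.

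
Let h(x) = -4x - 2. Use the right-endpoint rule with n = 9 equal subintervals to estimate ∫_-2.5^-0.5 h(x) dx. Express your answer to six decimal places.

7.111111

Δx = (-0.5 − (-2.5))/9 = 2/9.
Right endpoints: -41/18, -37/18, -11/6, -29/18, -25/18, -7/6, -17/18, -13/18, -0.5.
h(-41/18) = 64/9, h(-37/18) = 56/9, h(-11/6) = 16/3, h(-29/18) = 40/9, h(-25/18) = 32/9, h(-7/6) = 8/3, h(-17/18) = 16/9, h(-13/18) = 8/9, h(-0.5) = 0.
Sum = Δx · [h(-41/18) + h(-37/18) + h(-11/6) + ...].
Sum ≈ 7.111111.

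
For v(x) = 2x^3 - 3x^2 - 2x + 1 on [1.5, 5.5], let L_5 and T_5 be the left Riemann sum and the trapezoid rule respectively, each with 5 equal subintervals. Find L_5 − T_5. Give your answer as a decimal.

-93.6

L_5 = 182.08.
T_5 = 275.68.
L_5 − T_5 = -93.6.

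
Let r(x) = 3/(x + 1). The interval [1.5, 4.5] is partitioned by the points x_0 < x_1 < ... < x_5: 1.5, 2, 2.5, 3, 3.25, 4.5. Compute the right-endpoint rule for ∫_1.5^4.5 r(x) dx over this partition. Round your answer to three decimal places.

Subinterval widths: 0.5, 0.5, 0.5, 0.25, 1.25.
Right endpoints: 2, 2.5, 3, 3.25, 4.5.
r(2) = 1, r(2.5) = 6/7, r(3) = 0.75, r(3.25) = 12/17, r(4.5) = 6/11.
Sum = Σ Δx_i · r(x_i).
Sum ≈ 2.162.

2.162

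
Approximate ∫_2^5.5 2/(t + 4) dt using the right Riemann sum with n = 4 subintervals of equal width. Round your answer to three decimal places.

0.867

Δt = (5.5 − 2)/4 = 0.875.
Right endpoints: 2.875, 3.75, 4.625, 5.5.
f(2.875) = 16/55, f(3.75) = 8/31, f(4.625) = 16/69, f(5.5) = 4/19.
Sum = Δt · [f(2.875) + f(3.75) + f(4.625) + f(5.5)].
Sum ≈ 0.867.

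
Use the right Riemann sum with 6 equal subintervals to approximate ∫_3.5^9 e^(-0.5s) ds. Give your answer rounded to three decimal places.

0.256

Δs = (9 − 3.5)/6 = 11/12.
Right endpoints: 53/12, 16/3, 6.25, 43/6, 97/12, 9.
f(53/12) ≈ 0.110, f(16/3) ≈ 0.069, f(6.25) ≈ 0.044, f(43/6) ≈ 0.028, f(97/12) ≈ 0.018, f(9) ≈ 0.011.
Sum = Δs · [f(53/12) + f(16/3) + f(6.25) + ...].
Sum ≈ 0.256.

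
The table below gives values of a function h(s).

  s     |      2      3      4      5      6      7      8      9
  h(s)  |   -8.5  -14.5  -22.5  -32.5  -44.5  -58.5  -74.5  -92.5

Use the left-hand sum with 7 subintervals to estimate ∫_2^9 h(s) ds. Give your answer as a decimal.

Δs = 1.
Sum = 1·[(-8.5) + (-14.5) + (-22.5) + (-32.5) + (-44.5) + (-58.5) + (-74.5)] = -255.5.

-255.5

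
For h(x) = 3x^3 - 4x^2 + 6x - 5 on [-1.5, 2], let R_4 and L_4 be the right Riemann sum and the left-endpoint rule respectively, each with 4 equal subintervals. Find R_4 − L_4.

42.109375

R_4 ≈ 1.05957.
L_4 ≈ -41.04980.
R_4 − L_4 = 42.109375.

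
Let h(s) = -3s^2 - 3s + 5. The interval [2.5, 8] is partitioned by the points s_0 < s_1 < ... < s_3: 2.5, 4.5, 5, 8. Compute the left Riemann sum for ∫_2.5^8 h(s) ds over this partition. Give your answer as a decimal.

Subinterval widths: 2, 0.5, 3.
Left endpoints: 2.5, 4.5, 5.
h(2.5) = -21.25, h(4.5) = -69.25, h(5) = -85.
Sum = Σ Δs_i · h(s_i).
Sum = -332.125.

-332.125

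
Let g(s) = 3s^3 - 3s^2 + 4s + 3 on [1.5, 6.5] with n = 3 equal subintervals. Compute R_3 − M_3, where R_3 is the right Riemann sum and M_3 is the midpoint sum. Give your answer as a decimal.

R_3 ≈ 1829.930556.
M_3 ≈ 1120.555556.
R_3 − M_3 = 709.375.

709.375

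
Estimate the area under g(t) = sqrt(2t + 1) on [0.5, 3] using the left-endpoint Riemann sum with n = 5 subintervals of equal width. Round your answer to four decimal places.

4.9159

Δt = (3 − 0.5)/5 = 0.5.
Left endpoints: 0.5, 1, 1.5, 2, 2.5.
g(0.5) ≈ 1.4142, g(1) ≈ 1.7321, g(1.5) ≈ 2.0000, g(2) ≈ 2.2361, g(2.5) ≈ 2.4495.
Sum = Δt · [g(0.5) + g(1) + g(1.5) + g(2) + g(2.5)].
Sum ≈ 4.9159.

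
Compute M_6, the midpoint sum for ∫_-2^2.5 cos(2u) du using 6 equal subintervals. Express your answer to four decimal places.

Δu = (2.5 − (-2))/6 = 0.75.
Midpoints: -1.625, -0.875, -0.125, 0.625, 1.375, 2.125.
f(-1.625) ≈ -0.9941, f(-0.875) ≈ -0.1782, f(-0.125) ≈ 0.9689, f(0.625) ≈ 0.3153, f(1.375) ≈ -0.9243, f(2.125) ≈ -0.4461.
Sum = Δu · [f(-1.625) + f(-0.875) + f(-0.125) + ...].
Sum ≈ -0.9439.

-0.9439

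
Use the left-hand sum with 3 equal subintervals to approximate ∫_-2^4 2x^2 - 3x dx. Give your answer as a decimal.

Δx = (4 − (-2))/3 = 2.
Left endpoints: -2, 0, 2.
f(-2) = 14, f(0) = 0, f(2) = 2.
Sum = Δx · [f(-2) + f(0) + f(2)].
Sum = 32.

32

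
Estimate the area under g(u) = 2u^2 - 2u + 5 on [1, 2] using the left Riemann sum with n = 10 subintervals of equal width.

6.47

Δu = (2 − 1)/10 = 0.1.
Left endpoints: 1, 1.1, 1.2, 1.3, 1.4, 1.5, 1.6, 1.7, 1.8, 1.9.
g(1) = 5, g(1.1) = 5.22, g(1.2) = 5.48, g(1.3) = 5.78, g(1.4) = 6.12, g(1.5) = 6.5, g(1.6) = 6.92, g(1.7) = 7.38, g(1.8) = 7.88, g(1.9) = 8.42.
Sum = Δu · [g(1) + g(1.1) + g(1.2) + ...].
Sum = 6.47.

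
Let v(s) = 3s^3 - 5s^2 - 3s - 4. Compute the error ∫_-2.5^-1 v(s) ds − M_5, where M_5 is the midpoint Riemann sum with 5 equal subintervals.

-0.2334375

Exact integral: ∫_-2.5^-1 v(s) ds = -51.046875.
M_5 = -50.8134375.
Error = -51.046875 − (-50.8134375) = -0.2334375.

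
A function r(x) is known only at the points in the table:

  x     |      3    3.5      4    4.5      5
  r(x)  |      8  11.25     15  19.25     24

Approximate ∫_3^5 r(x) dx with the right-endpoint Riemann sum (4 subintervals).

34.75

Δx = 0.5.
Sum = 0.5·[11.25 + 15 + 19.25 + 24] = 34.75.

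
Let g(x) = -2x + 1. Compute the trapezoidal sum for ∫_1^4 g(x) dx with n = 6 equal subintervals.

Δx = (4 − 1)/6 = 0.5.
g(1) = -1, g(1.5) = -2, g(2) = -3, g(2.5) = -4, g(3) = -5, g(3.5) = -6, g(4) = -7.
T_6 = (Δx/2)·[g(x_0) + 2g(x_1) + ... + 2g(x_{5}) + g(x_6)].
Sum = -12.

-12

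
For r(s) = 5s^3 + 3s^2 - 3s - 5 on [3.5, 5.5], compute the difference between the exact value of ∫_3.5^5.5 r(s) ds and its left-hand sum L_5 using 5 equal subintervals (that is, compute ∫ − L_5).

129.34

Exact integral: ∫_3.5^5.5 r(s) ds = 1042.75.
L_5 = 913.41.
Error = 1042.75 − 913.41 = 129.34.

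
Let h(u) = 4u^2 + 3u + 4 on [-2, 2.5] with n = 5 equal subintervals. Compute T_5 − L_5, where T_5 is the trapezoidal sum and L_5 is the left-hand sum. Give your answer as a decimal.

10.125

T_5 = 55.305.
L_5 = 45.18.
T_5 − L_5 = 10.125.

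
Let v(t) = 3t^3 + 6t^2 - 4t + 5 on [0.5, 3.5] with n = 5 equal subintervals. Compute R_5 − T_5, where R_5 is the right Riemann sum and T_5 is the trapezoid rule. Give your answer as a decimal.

56.475

R_5 = 249.795.
T_5 = 193.32.
R_5 − T_5 = 56.475.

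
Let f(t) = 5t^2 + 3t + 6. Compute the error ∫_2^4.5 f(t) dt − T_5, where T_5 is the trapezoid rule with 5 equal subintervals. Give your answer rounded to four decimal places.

Exact integral: ∫_2^4.5 f(t) dt ≈ 177.916667.
T_5 = 178.4375.
Error ≈ 177.916667 − 178.4375 ≈ -0.5208.

-0.5208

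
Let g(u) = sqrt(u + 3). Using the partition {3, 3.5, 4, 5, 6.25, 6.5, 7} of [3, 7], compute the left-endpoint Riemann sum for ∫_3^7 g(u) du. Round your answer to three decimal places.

10.982

Subinterval widths: 0.5, 0.5, 1, 1.25, 0.25, 0.5.
Left endpoints: 3, 3.5, 4, 5, 6.25, 6.5.
g(3) ≈ 2.449, g(3.5) ≈ 2.550, g(4) ≈ 2.646, g(5) ≈ 2.828, g(6.25) ≈ 3.041, g(6.5) ≈ 3.082.
Sum = Σ Δu_i · g(u_i).
Sum ≈ 10.982.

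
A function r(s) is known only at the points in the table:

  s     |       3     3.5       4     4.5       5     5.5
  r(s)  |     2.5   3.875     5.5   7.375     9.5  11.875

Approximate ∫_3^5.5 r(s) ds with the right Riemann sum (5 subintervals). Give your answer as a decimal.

Δs = 0.5.
Sum = 0.5·[3.875 + 5.5 + 7.375 + 9.5 + 11.875] = 19.0625.

19.0625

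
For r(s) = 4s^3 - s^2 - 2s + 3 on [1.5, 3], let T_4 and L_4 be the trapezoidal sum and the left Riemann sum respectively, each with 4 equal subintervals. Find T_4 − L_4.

T_4 = 66.7265625.
L_4 = 50.8359375.
T_4 − L_4 = 15.890625.

15.890625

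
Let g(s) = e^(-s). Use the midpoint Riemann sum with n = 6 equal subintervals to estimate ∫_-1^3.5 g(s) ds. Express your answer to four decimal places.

2.6261

Δs = (3.5 − (-1))/6 = 0.75.
Midpoints: -0.625, 0.125, 0.875, 1.625, 2.375, 3.125.
g(-0.625) ≈ 1.8682, g(0.125) ≈ 0.8825, g(0.875) ≈ 0.4169, g(1.625) ≈ 0.1969, g(2.375) ≈ 0.0930, g(3.125) ≈ 0.0439.
Sum = Δs · [g(-0.625) + g(0.125) + g(0.875) + ...].
Sum ≈ 2.6261.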